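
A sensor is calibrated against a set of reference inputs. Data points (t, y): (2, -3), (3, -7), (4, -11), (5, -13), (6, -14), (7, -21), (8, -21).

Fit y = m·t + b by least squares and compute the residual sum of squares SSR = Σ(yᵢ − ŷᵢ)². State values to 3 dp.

SSR = 10.821

From the data, Σt·t = 203, Σt = 35, Σ1 = 7.
For Mᵀy: Σt·y = -535, Σy = -90.
Normal equations: [[203, 35]; [35, 7]]·[m, b]ᵀ = [-535, -90]ᵀ.
Δ = 203·7 − 35² = 196.
m = ((-535)·7 − 35·(-90))/196 = -85/28; b = (203·(-90) − 35·(-535))/196 = 65/28.
Residuals: 3/4, -3/14, -33/28, -1/7, 53/28, -29/14, 27/28; SSR = 303/28.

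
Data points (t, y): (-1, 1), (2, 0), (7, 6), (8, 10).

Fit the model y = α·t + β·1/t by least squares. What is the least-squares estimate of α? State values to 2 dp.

α = 1.11

Sums needed: Σt·t = 118, Σt·1/t = 4, Σ1/t·1/t = 4033/3136.
For Mᵀy: Σt·y = 121, Σ1/t·y = 31/28.
Normal equations: [[118, 4]; [4, 4033/3136]]·[α, β]ᵀ = [121, 31/28]ᵀ.
Determinant 118·(4033/3136) − 4² = 212859/1568.
α = (121·(4033/3136) − 4·(31/28))/(212859/1568) = 158035/141906; β = (118·(31/28) − 4·121)/(212859/1568) = -184688/70953.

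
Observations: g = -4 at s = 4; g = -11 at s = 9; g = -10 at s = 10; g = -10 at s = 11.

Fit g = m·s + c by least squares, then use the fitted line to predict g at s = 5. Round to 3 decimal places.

Normal-equation sums: Σs·s = 318, Σs = 34, Σ1 = 4.
And Σs·g = -325, Σg = -35.
Normal equations: [[318, 34]; [34, 4]]·[m, c]ᵀ = [-325, -35]ᵀ.
det = 318·4 − 34² = 116.
m = ((-325)·4 − 34·(-35))/116 = -55/58; c = (318·(-35) − 34·(-325))/116 = -20/29.
At s = 5: ĝ = (-55/58)·(5) + (-20/29)·(1) = -315/58.

ĝ = -5.431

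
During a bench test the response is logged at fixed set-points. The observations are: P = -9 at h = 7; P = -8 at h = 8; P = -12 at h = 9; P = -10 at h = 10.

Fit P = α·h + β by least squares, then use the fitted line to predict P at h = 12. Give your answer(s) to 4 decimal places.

P̂ = -12.2000

The normal system MᵀM·[α, β]ᵀ = MᵀP is [[294, 34]; [34, 4]]·[α, β]ᵀ = [-335, -39]ᵀ.
Δ = 294·4 − 34² = 20.
α = ((-335)·4 − 34·(-39))/20 = -7/10; β = (294·(-39) − 34·(-335))/20 = -19/5.
At h = 12: P̂ = (-7/10)·(12) + (-19/5)·(1) = -61/5.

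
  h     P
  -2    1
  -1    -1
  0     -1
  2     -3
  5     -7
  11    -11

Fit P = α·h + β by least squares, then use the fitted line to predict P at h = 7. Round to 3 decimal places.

P̂ = -7.803

Forming AᵀA = [[155, 15]; [15, 6]] and AᵀP = [-163, -22]ᵀ gives AᵀA·[α, β]ᵀ = AᵀP.
Eliminating β: 6·(row 1) − 15·(row 2) gives 705·α = 6·(-163) − 15·(-22) = -648, so α = -216/235.
Then β = ((-22) − 15·(-216/235))/6 = -193/141.
At h = 7: P̂ = (-216/235)·(7) + (-193/141)·(1) = -5501/705.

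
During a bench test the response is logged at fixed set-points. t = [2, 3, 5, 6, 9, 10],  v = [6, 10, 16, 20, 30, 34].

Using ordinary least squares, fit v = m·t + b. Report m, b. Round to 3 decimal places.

XᵀX·[m, b]ᵀ = Xᵀv reads: 255·m + 35·b = 852;  35·m + 6·b = 116.
Eliminating b: 6·(row 1) − 35·(row 2) gives 305·m = 6·852 − 35·116 = 1052, so m = 1052/305.
Then b = (116 − 35·(1052/305))/6 = -48/61.

m = 3.449, b = -0.787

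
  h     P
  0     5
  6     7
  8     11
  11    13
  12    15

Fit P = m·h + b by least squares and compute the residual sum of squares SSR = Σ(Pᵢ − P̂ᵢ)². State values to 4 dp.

SSR = 6.1316

Sums needed: Σh·h = 365, Σh = 37, Σ1 = 5.
Moment sums: Σh·P = 453, ΣP = 51.
So XᵀX·[m, b]ᵀ = XᵀP: [[365, 37]; [37, 5]]·[m, b]ᵀ = [453, 51]ᵀ.
Eliminating b: 5·(row 1) − 37·(row 2) gives 456·m = 5·453 − 37·51 = 378, so m = 63/76.
Then b = (51 − 37·(63/76))/5 = 309/76.
Residuals: 71/76, -155/76, 23/76, -7/38, 75/76; SSR = 233/38.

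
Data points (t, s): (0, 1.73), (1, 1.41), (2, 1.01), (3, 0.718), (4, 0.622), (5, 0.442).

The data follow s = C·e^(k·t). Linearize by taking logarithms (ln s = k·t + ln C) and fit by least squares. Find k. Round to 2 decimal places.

k = -0.27

Let Y = ln s. Fitting Y = k·t + ln C by least squares:
Σt = 15.0000, Σ(t)² = 55.0000, Σln s = -0.7209, Σt·ln s = -6.6119.
Normal system: [[55.0000, 15.0000]; [15.0000, 6]]·[k, ln C]ᵀ = [-6.6119, -0.7209]ᵀ.
Solving (det = 105.0000): k = -0.27484, ln C = 0.56694.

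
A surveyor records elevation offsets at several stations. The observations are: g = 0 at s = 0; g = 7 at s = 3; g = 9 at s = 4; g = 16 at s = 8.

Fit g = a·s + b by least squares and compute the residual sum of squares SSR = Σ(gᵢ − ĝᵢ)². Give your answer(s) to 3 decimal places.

Forming MᵀM = [[89, 15]; [15, 4]] and Mᵀg = [185, 32]ᵀ gives MᵀM·[a, b]ᵀ = Mᵀg.
det = 89·4 − 15² = 131.
a = (185·4 − 15·32)/131 = 260/131; b = (89·32 − 15·185)/131 = 73/131.
Residuals: -73/131, 64/131, 66/131, -57/131; SSR = 130/131.

SSR = 0.992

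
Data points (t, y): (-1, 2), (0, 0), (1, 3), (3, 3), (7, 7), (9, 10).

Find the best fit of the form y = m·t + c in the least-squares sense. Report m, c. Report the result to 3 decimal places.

m = 0.864, c = 1.431

Sums needed: Σt·t = 141, Σt = 19, Σ1 = 6.
And Σt·y = 149, Σy = 25.
Eliminating c: 6·(row 1) − 19·(row 2) gives 485·m = 6·149 − 19·25 = 419, so m = 419/485.
Then c = (25 − 19·(419/485))/6 = 694/485.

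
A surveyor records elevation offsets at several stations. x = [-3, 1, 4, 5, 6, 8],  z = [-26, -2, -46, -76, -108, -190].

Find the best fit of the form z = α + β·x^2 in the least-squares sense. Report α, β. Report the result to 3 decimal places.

α = 0.645, β = -2.992

Sums needed: Σ1 = 6, Σx^2 = 151, Σx^2·x^2 = 6355.
Right-hand side: Σz = -448, Σx^2·z = -18920.
Normal equations: [[6, 151]; [151, 6355]]·[α, β]ᵀ = [-448, -18920]ᵀ.
Δ = 6·6355 − 151² = 15329.
α = ((-448)·6355 − 151·(-18920))/15329 = 9880/15329; β = (6·(-18920) − 151·(-448))/15329 = -45872/15329.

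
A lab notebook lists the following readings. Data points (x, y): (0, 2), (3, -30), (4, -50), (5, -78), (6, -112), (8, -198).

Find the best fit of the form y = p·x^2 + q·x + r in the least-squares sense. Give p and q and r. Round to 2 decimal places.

p = -2.96, q = -1.23, r = 1.70

AᵀA·[p, q, r]ᵀ = Aᵀy reads: 6354·p + 944·q + 150·r = -19724;  944·p + 150·q + 26·r = -2936;  150·p + 26·q + 6·r = -466.
Row-reducing yields p = -311/105, q = -43/35, r = 179/105.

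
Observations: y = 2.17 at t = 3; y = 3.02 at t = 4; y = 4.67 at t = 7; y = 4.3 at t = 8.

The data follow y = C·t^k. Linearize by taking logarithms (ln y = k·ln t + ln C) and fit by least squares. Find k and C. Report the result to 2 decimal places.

Linearized form: ln y = k·ln t + ln C. From the 4 transformed points,
Σln t = 6.5103, Σ(ln t)² = 11.2394, Σln y = 4.8798, Σln t·ln y = 8.4154.
Equations: 11.2394·k + 6.5103·ln C = 8.4154;  6.5103·k + 4·ln C = 4.8798.
Solving (det = 2.5742): k = 0.73543, ln C = 0.02298, so C = exp(0.02298) = 1.02325.

k = 0.74, C = 1.02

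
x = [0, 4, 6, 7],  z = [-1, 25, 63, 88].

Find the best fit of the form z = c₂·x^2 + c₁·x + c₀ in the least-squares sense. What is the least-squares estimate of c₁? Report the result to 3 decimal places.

c₁ = -1.767

Sums needed: Σx^2·x^2 = 3953, Σx^2·x = 623, Σx^2 = 101, Σx·x = 101, Σx = 17, Σ1 = 4.
Right-hand side: Σx^2·z = 6980, Σx·z = 1094, Σz = 175.
So AᵀA·[c₂, c₁, c₀]ᵀ = Aᵀz: [[3953, 623, 101]; [623, 101, 17]; [101, 17, 4]]·[c₂, c₁, c₀]ᵀ = [6980, 1094, 175]ᵀ.
Inverting the 3×3 Gram matrix, [c₂, c₁, c₀]ᵀ = [385/186, -53/30, -156/155]ᵀ.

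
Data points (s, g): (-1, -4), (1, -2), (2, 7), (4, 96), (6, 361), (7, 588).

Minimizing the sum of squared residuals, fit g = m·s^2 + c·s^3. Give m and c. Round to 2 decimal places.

m = -2.02, c = 2.00

Forming XᵀX = [[3971, 25639]; [25639, 168467]] and Xᵀg = [43366, 285862]ᵀ gives XᵀX·[m, c]ᵀ = Xᵀg.
Δ = 3971·168467 − 25639² = 11624136.
m = (43366·168467 − 25639·285862)/11624136 = -2934487/1453017; c = (3971·285862 − 25639·43366)/11624136 = 2912141/1453017.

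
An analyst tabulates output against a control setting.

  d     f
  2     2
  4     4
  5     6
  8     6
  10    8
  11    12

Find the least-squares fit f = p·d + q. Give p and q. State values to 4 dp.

p = 0.8947, q = 0.3684

The normal system XᵀX·[p, q]ᵀ = Xᵀf is [[330, 40]; [40, 6]]·[p, q]ᵀ = [310, 38]ᵀ.
Determinant 330·6 − 40² = 380.
p = (310·6 − 40·38)/380 = 17/19; q = (330·38 − 40·310)/380 = 7/19.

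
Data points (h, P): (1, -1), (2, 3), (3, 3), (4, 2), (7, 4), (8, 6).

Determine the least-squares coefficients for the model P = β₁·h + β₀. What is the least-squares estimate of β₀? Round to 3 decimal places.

β₀ = -0.082

Setting ∂/∂β₁ … = 0 gives: 143·β₁ + 25·β₀ = 98;  25·β₁ + 6·β₀ = 17.
(Σh·h = 143, Σh = 25, Σ1 = 6, Σh·P = 98, ΣP = 17.)
det = 143·6 − 25² = 233.
β₁ = (98·6 − 25·17)/233 = 163/233; β₀ = (143·17 − 25·98)/233 = -19/233.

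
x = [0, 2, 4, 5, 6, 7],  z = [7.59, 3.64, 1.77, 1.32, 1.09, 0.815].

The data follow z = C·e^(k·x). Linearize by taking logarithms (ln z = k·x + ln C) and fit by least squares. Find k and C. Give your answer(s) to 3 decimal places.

Linearized form: ln z = k·x + ln C. From the 6 transformed points,
AᵀA = [[130.0000, 24.0000]; [24.0000, 6]], rhs = [5.3411, 4.0490]ᵀ  (here Σx = 24.0000, Σ(x)² = 130.0000, Σln z = 4.0490, Σx·ln z = 5.3411).
Solving (det = 204.0000): k = -0.31926, ln C = 1.95190, so C = exp(1.95190) = 7.04205.

k = -0.319, C = 7.042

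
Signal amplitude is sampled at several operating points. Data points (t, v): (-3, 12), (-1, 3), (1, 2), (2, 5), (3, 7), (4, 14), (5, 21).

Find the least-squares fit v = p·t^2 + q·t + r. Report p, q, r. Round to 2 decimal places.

p = 0.90, q = -0.65, r = 1.79

Compute the Gram sums: Σt^2·t^2 = 1061, Σt^2·t = 197, Σt^2 = 65, Σt·t = 65, Σt = 11, Σ1 = 7.
Moment sums: Σt^2·v = 945, Σt·v = 155, Σv = 64.
Normal equations: [[1061, 197, 65]; [197, 65, 11]; [65, 11, 7]]·[p, q, r]ᵀ = [945, 155, 64]ᵀ.
Inverting the 3×3 Gram matrix, [p, q, r]ᵀ = [40499/44898, -29297/44898, 1916/1069]ᵀ.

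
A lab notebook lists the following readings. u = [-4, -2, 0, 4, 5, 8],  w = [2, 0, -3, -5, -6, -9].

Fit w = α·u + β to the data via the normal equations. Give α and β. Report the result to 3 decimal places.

Sums needed: Σu·u = 125, Σu = 11, Σ1 = 6.
For Mᵀw: Σu·w = -130, Σw = -21.
MᵀM·[α, β]ᵀ = Mᵀw becomes [[125, 11]; [11, 6]]·[α, β]ᵀ = [-130, -21]ᵀ.
Eliminating β: 6·(row 1) − 11·(row 2) gives 629·α = 6·(-130) − 11·(-21) = -549, so α = -549/629.
Then β = ((-21) − 11·(-549/629))/6 = -1195/629.

α = -0.873, β = -1.900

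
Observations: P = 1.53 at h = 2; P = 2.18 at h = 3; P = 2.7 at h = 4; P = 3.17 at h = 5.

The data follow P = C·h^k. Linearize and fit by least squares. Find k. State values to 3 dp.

Let Y = ln P. Fitting Y = k·ln h + ln C by least squares:
Sums: Σln h = 4.7875, Σ(ln h)² = 6.1995, Σln P = 3.3516, Σln h·ln P = 4.3847.
Normal system: [[6.1995, 4.7875]; [4.7875, 4]]·[k, ln C]ᵀ = [4.3847, 3.3516]ᵀ.
Slope k = (n·Σln h·ln P − Σln h·Σln P)/(n·Σ(ln h)² − (Σln h)²) = (4·4.3847 − 4.7875·3.3516)/1.8779 = 0.79521; ln C = (Σln P − k·Σln h)/n = -0.11387.

k = 0.795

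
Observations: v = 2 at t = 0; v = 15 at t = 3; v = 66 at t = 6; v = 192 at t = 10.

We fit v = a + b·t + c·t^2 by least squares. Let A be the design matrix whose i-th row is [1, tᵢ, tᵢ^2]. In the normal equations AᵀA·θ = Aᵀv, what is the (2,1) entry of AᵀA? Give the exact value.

Row 2 ↔ basis t, column 1 ↔ basis 1, so (AᵀA)_{2,1} = Σᵢ t = (0)·(1) + (3)·(1) + (6)·(1) + (10)·(1) = 19.

19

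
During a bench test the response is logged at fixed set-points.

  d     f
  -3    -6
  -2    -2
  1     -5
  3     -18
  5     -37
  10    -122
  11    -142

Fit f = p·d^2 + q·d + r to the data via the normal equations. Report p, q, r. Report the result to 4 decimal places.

The normal system AᵀA·[p, q, r]ᵀ = Aᵀf is [[25445, 2449, 269]; [2449, 269, 25]; [269, 25, 7]]·[p, q, r]ᵀ = [-30536, -3004, -332]ᵀ.
Inverting the 3×3 Gram matrix, [p, q, r]ᵀ = [-142561/145856, -295115/145856, -6021/2279]ᵀ.

p = -0.9774, q = -2.0233, r = -2.6419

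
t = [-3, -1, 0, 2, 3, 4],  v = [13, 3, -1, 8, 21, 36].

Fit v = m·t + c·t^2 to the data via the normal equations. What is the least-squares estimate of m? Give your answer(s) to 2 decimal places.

Setting ∂/∂m … = 0 gives: 39·m + 71·c = 181;  71·m + 435·c = 917.
Eliminating c: 435·(row 1) − 71·(row 2) gives 11924·m = 435·181 − 71·917 = 13628, so m = 3407/2981.
Then c = (917 − 71·(3407/2981))/435 = 5728/2981.

m = 1.14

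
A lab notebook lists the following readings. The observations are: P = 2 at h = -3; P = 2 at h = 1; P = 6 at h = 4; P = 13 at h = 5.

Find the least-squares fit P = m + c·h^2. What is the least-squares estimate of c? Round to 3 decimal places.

c = 0.472

From the data, Σ1 = 4, Σh^2 = 51, Σh^2·h^2 = 963.
Right-hand side: ΣP = 23, Σh^2·P = 441.
So XᵀX·[m, c]ᵀ = XᵀP: [[4, 51]; [51, 963]]·[m, c]ᵀ = [23, 441]ᵀ.
Determinant 4·963 − 51² = 1251.
m = (23·963 − 51·441)/1251 = -38/139; c = (4·441 − 51·23)/1251 = 197/417.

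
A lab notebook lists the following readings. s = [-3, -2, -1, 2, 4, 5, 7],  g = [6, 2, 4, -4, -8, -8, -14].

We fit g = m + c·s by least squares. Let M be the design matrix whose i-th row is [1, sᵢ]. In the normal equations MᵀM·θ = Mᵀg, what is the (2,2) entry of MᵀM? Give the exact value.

Row 2 ↔ basis s, column 2 ↔ basis s, so (MᵀM)_{2,2} = Σᵢ (s)·(s) = (-3)·(-3) + (-2)·(-2) + (-1)·(-1) + (2)·(2) + (4)·(4) + (5)·(5) + (7)·(7) = 108.

108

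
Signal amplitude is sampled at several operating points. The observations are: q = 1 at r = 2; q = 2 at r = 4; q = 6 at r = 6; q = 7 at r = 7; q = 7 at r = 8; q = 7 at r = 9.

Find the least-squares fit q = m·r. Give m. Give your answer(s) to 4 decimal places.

From the data, Σr·r = 250.
Moment sums: Σr·q = 214.
m = 214/250 = 0.856.

m = 0.8560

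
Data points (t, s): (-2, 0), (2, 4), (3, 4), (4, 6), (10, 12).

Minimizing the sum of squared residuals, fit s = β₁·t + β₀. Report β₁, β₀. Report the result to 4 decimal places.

β₁ = 1.0053, β₀ = 1.7819

Forming AᵀA = [[133, 17]; [17, 5]] and Aᵀs = [164, 26]ᵀ gives AᵀA·[β₁, β₀]ᵀ = Aᵀs.
Δ = 133·5 − 17² = 376.
β₁ = (164·5 − 17·26)/376 = 189/188; β₀ = (133·26 − 17·164)/376 = 335/188.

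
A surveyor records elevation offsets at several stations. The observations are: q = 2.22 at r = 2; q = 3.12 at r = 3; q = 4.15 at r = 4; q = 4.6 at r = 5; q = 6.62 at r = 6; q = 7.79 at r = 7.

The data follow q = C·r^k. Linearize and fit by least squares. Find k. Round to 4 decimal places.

Linearized form: ln q = k·ln r + ln C. From the 6 transformed points,
Σln r = 8.5252, Σ(ln r)² = 13.1965, Σln q = 8.8274, Σln r·ln q = 13.6130.
Equations: 13.1965·k + 8.5252·ln C = 13.6130;  8.5252·k + 6·ln C = 8.8274.
Slope k = (n·Σln r·ln q − Σln r·Σln q)/(n·Σ(ln r)² − (Σln r)²) = (6·13.6130 − 8.5252·8.8274)/6.5005 = 0.98804; ln C = (Σln q − k·Σln r)/n = 0.06738.

k = 0.9880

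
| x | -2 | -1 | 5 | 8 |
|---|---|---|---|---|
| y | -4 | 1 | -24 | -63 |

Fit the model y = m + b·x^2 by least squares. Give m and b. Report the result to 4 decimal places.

Setting ∂/∂m … = 0 gives: 4·m + 94·b = -90;  94·m + 4738·b = -4647.
(Σ1 = 4, Σx^2 = 94, Σx^2·x^2 = 4738, Σy = -90, Σx^2·y = -4647.)
Determinant 4·4738 − 94² = 10116.
m = ((-90)·4738 − 94·(-4647))/10116 = 1733/1686; b = (4·(-4647) − 94·(-90))/10116 = -844/843.

m = 1.0279, b = -1.0012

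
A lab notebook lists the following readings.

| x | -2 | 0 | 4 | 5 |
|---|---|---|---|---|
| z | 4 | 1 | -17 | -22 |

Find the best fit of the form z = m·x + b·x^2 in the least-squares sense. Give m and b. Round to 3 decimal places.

m = -2.756, b = -0.342

Forming MᵀM = [[45, 181]; [181, 897]] and Mᵀz = [-186, -806]ᵀ gives MᵀM·[m, b]ᵀ = Mᵀz.
Determinant 45·897 − 181² = 7604.
m = ((-186)·897 − 181·(-806))/7604 = -5239/1901; b = (45·(-806) − 181·(-186))/7604 = -651/1901.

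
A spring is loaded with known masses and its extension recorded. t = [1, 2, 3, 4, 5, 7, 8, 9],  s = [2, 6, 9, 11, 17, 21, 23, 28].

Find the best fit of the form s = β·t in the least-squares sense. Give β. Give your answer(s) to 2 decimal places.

XᵀX·[β]ᵀ = Xᵀs reads: 249·β = 753.
(Σt·t = 249, Σt·s = 753.)
Hence β = 753 / 249 ≈ 3.0241.

β = 3.02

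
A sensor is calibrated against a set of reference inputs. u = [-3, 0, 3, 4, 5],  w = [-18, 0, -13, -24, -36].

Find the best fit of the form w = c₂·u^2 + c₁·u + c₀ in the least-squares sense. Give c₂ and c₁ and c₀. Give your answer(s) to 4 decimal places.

Entries of AᵀA: Σu^2·u^2 = 1043, Σu^2·u = 189, Σu^2 = 59, Σu·u = 59, Σu = 9, Σ1 = 5.
Right-hand side: Σu^2·w = -1563, Σu·w = -261, Σw = -91.
Inverting the 3×3 Gram matrix, [c₂, c₁, c₀]ᵀ = [-1007/624, 177/208, -215/312]ᵀ.

c₂ = -1.6138, c₁ = 0.8510, c₀ = -0.6891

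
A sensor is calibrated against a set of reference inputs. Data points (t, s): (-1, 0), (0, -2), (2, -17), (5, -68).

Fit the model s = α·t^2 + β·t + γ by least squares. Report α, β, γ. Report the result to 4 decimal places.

α = -1.8864, β = -3.7803, γ = -1.9318

From the data, Σt^2·t^2 = 642, Σt^2·t = 132, Σt^2 = 30, Σt·t = 30, Σt = 6, Σ1 = 4.
Right-hand side: Σt^2·s = -1768, Σt·s = -374, Σs = -87.
XᵀX·[α, β, γ]ᵀ = Xᵀs becomes [[642, 132, 30]; [132, 30, 6]; [30, 6, 4]]·[α, β, γ]ᵀ = [-1768, -374, -87]ᵀ.
Inverting the 3×3 Gram matrix, [α, β, γ]ᵀ = [-83/44, -499/132, -85/44]ᵀ.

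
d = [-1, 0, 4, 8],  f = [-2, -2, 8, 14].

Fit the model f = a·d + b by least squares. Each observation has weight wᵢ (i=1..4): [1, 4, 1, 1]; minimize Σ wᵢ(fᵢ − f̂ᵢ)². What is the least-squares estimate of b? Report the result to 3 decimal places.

Sums needed: Σwᵢ·d·d = 81, Σwᵢ·d = 11, Σwᵢ·1 = 7.
And Σwᵢ·d·f = 146, Σwᵢ·f = 12.
XᵀWX·[a, b]ᵀ = XᵀWf becomes [[81, 11]; [11, 7]]·[a, b]ᵀ = [146, 12]ᵀ.
Δ = 81·7 − 11² = 446.
a = (146·7 − 11·12)/446 = 445/223; b = (81·12 − 11·146)/446 = -317/223.

b = -1.422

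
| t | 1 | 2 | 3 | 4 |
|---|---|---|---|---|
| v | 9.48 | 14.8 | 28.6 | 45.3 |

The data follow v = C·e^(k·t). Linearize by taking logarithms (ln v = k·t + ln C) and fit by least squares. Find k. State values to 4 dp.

Let Y = ln v. Fitting Y = k·t + ln C by least squares:
Σt = 10.0000, Σ(t)² = 30.0000, Σln v = 12.1105, Σt·ln v = 32.9519.
Equations: 30.0000·k + 10.0000·ln C = 32.9519;  10.0000·k + 4·ln C = 12.1105.
Slope k = (n·Σt·ln v − Σt·Σln v)/(n·Σ(t)² − (Σt)²) = (4·32.9519 − 10.0000·12.1105)/20.0000 = 0.53511; ln C = (Σln v − k·Σt)/n = 1.68984.

k = 0.5351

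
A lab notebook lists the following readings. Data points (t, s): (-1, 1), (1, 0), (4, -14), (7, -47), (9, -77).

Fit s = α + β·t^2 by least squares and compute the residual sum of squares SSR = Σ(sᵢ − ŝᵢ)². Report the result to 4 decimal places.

SSR = 1.2321

The normal system AᵀA·[α, β]ᵀ = Aᵀs is [[5, 148]; [148, 9220]]·[α, β]ᵀ = [-137, -8763]ᵀ.
Δ = 5·9220 − 148² = 24196.
α = ((-137)·9220 − 148·(-8763))/24196 = 8446/6049; β = (5·(-8763) − 148·(-137))/24196 = -23539/24196.
Residuals: 13951/24196, -10245/24196, 1024/6049, -17585/24196, 9783/24196; SSR = 29811/24196.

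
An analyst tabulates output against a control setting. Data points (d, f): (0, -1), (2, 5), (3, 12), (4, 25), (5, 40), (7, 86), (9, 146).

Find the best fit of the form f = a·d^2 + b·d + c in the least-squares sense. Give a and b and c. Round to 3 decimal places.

a = 1.993, b = -1.638, c = -0.656

From the data, Σd^2·d^2 = 9940, Σd^2·d = 1296, Σd^2 = 184, Σd·d = 184, Σd = 30, Σ1 = 7.
Moment sums: Σd^2·f = 17568, Σd·f = 2262, Σf = 313.
So MᵀM·[a, b, c]ᵀ = Mᵀf: [[9940, 1296, 184]; [1296, 184, 30]; [184, 30, 7]]·[a, b, c]ᵀ = [17568, 2262, 313]ᵀ.
Inverting the 3×3 Gram matrix, [a, b, c]ᵀ = [22142/11109, -6067/3703, -7283/11109]ᵀ.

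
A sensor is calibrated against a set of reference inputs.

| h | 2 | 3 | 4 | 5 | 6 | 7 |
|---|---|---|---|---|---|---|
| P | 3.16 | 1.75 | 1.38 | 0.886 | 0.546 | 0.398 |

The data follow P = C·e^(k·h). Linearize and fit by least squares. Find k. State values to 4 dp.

With ln Pᵢ as the transformed response and hᵢ as the regressor:
Σh = 27.0000, Σ(h)² = 139.0000, Σln P = 0.3848, Σh·ln P = -5.4168.
Equations: 139.0000·k + 27.0000·ln C = -5.4168;  27.0000·k + 6·ln C = 0.3848.
Slope k = (n·Σh·ln P − Σh·Σln P)/(n·Σ(h)² − (Σh)²) = (6·-5.4168 − 27.0000·0.3848)/105.0000 = -0.40848; ln C = (Σln P − k·Σh)/n = 1.90229.

k = -0.4085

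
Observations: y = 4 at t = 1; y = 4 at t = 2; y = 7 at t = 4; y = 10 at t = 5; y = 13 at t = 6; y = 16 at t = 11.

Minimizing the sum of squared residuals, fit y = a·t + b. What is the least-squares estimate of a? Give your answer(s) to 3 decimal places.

a = 1.321

Sums needed: Σt·t = 203, Σt = 29, Σ1 = 6.
Right-hand side: Σt·y = 344, Σy = 54.
So AᵀA·[a, b]ᵀ = Aᵀy: [[203, 29]; [29, 6]]·[a, b]ᵀ = [344, 54]ᵀ.
det = 203·6 − 29² = 377.
a = (344·6 − 29·54)/377 = 498/377; b = (203·54 − 29·344)/377 = 34/13.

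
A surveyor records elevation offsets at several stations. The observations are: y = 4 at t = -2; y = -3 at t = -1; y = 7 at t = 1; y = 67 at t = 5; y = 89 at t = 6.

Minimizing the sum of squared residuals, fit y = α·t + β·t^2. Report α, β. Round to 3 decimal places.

The normal equations are: 67·α + 333·β = 871;  333·α + 1939·β = 4899.
Eliminating β: 1939·(row 1) − 333·(row 2) gives 19024·α = 1939·871 − 333·4899 = 57502, so α = 28751/9512.
Then β = (4899 − 333·(28751/9512))/1939 = 19095/9512.

α = 3.023, β = 2.007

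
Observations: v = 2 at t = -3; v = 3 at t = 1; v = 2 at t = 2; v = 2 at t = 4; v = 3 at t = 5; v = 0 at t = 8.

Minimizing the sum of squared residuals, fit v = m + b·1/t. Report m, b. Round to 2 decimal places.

m = 1.72, b = 0.98

Setting ∂/∂m … = 0 gives: 6·m + (209/120)·b = 12;  (209/120)·m + (21301/14400)·b = 133/30.
(Σ1 = 6, Σ1/t = 209/120, Σ1/t·1/t = 21301/14400, Σv = 12, Σ1/t·v = 133/30.)
Determinant 6·(21301/14400) − (209/120)² = 3365/576.
m = (12·(21301/14400) − (209/120)·(133/30))/(3365/576) = 144424/84125; b = (6·(133/30) − (209/120)·12)/(3365/576) = 16416/16825.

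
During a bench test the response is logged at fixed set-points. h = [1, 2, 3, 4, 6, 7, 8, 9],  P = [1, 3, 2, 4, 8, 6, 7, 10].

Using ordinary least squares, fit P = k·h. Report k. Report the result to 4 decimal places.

k = 1.0192

From the data, Σh·h = 260.
For AᵀP: Σh·P = 265.
k = 265/260 = 1.01923.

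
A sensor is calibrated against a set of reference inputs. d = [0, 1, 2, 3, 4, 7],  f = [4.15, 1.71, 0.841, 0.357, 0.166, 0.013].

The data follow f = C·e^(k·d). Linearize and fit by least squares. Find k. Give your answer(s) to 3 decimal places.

Taking logs, ln f = k·d + ln C, so regress ln f on d.
Σd = 17.0000, Σ(d)² = 79.0000, Σln f = -5.3822, Σd·ln f = -40.4826.
Normal system: [[79.0000, 17.0000]; [17.0000, 6]]·[k, ln C]ᵀ = [-40.4826, -5.3822]ᵀ.
Solving (det = 185.0000): k = -0.81837, ln C = 1.42170.

k = -0.818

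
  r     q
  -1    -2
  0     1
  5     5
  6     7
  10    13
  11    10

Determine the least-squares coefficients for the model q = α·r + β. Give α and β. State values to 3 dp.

α = 1.085, β = 0.058

Setting ∂/∂α … = 0 gives: 283·α + 31·β = 309;  31·α + 6·β = 34.
(Σr·r = 283, Σr = 31, Σ1 = 6, Σr·q = 309, Σq = 34.)
Δ = 283·6 − 31² = 737.
α = (309·6 − 31·34)/737 = 800/737; β = (283·34 − 31·309)/737 = 43/737.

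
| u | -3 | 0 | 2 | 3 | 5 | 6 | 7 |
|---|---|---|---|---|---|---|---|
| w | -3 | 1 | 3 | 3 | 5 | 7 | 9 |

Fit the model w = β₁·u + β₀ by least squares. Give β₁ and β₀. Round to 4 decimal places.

Setting ∂/∂β₁ … = 0 gives: 132·β₁ + 20·β₀ = 154;  20·β₁ + 7·β₀ = 25.
(Σu·u = 132, Σu = 20, Σ1 = 7, Σu·w = 154, Σw = 25.)
Eliminating β₀: 7·(row 1) − 20·(row 2) gives 524·β₁ = 7·154 − 20·25 = 578, so β₁ = 289/262.
Then β₀ = (25 − 20·(289/262))/7 = 55/131.

β₁ = 1.1031, β₀ = 0.4198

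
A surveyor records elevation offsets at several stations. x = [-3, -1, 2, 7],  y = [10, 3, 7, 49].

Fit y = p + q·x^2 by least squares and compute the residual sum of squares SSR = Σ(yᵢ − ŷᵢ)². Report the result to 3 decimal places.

SSR = 1.607

Setting ∂/∂p … = 0 gives: 4·p + 63·q = 69;  63·p + 2499·q = 2522.
Eliminating q: 2499·(row 1) − 63·(row 2) gives 6027·p = 2499·69 − 63·2522 = 13545, so p = 645/287.
Then q = (2522 − 63·(645/287))/2499 = 5741/6027.
Residuals: -1648/2009, -1205/6027, 5680/6027, 67/861; SSR = 9686/6027.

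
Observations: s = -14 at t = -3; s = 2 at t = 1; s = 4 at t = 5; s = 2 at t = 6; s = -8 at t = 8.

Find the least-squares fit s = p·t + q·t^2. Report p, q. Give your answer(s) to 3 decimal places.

p = 3.277, q = -0.520

Setting ∂/∂p … = 0 gives: 135·p + 827·q = 12;  827·p + 6099·q = -464.
Eliminating q: 6099·(row 1) − 827·(row 2) gives 139436·p = 6099·12 − 827·(-464) = 456916, so p = 114229/34859.
Then q = ((-464) − 827·(114229/34859))/6099 = -18141/34859.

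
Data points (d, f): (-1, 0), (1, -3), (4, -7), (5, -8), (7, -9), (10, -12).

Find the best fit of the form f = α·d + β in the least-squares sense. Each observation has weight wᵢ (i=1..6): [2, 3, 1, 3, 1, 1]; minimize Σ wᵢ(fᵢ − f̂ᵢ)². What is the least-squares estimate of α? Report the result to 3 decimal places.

α = -1.118

The normal system MᵀWM·[α, β]ᵀ = MᵀWf is [[245, 37]; [37, 11]]·[α, β]ᵀ = [-340, -61]ᵀ.
Eliminating β: 11·(row 1) − 37·(row 2) gives 1326·α = 11·(-340) − 37·(-61) = -1483, so α = -1483/1326.
Then β = ((-61) − 37·(-1483/1326))/11 = -2365/1326.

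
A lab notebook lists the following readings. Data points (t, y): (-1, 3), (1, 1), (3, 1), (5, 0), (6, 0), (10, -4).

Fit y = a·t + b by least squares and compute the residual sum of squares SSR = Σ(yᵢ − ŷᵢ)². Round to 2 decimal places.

SSR = 2.50

The normal equations are: 172·a + 24·b = -39;  24·a + 6·b = 1.
Eliminating b: 6·(row 1) − 24·(row 2) gives 456·a = 6·(-39) − 24·1 = -258, so a = -43/76.
Then b = (1 − 24·(-43/76))/6 = 277/114.
Residuals: 1/228, -197/228, 61/228, 91/228, 55/57, -44/57; SSR = 571/228.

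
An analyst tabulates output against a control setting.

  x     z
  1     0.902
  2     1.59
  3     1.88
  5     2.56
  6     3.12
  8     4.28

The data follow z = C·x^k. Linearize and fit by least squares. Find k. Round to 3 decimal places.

k = 0.703

Let Y = ln z. Fitting Y = k·ln x + ln C by least squares:
AᵀA = [[11.8122, 7.2724]; [7.2724, 6]], rhs = [7.5900, 4.5237]ᵀ  (here Σln x = 7.2724, Σ(ln x)² = 11.8122, Σln z = 4.5237, Σln x·ln z = 7.5900).
Δ = 11.8122·6 − (7.2724)² = 17.9853; k = (7.5900·6 − 7.2724·4.5237)/17.9853 = 0.70291, ln C = (11.8122·4.5237 − 7.2724·7.5900)/17.9853 = -0.09803.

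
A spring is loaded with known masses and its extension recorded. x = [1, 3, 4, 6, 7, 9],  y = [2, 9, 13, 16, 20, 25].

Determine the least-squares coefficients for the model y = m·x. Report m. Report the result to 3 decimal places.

m = 2.823

Entries of MᵀM: Σx·x = 192.
For Mᵀy: Σx·y = 542.
MᵀM·[m]ᵀ = Mᵀy becomes [[192]]·[m]ᵀ = [542]ᵀ.
Hence m = 542 / 192 ≈ 2.82292.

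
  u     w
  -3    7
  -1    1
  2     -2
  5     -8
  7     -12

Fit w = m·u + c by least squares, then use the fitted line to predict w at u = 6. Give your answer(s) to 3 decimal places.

The normal system XᵀX·[m, c]ᵀ = Xᵀw is [[88, 10]; [10, 5]]·[m, c]ᵀ = [-150, -14]ᵀ.
Δ = 88·5 − 10² = 340.
m = ((-150)·5 − 10·(-14))/340 = -61/34; c = (88·(-14) − 10·(-150))/340 = 67/85.
At u = 6: ŵ = (-61/34)·(6) + (67/85)·(1) = -848/85.

ŵ = -9.976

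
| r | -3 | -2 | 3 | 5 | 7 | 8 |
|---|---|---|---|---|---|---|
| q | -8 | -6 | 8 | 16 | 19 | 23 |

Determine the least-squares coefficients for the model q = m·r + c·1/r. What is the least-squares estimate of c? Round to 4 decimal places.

c = -0.0460

Compute the Gram sums: Σr·r = 160, Σr·1/r = 6, Σ1/r·1/r = 386849/705600.
And Σr·q = 457, Σ1/r·q = 14383/840.
MᵀM·[m, c]ᵀ = Mᵀq becomes [[160, 6]; [6, 386849/705600]]·[m, c]ᵀ = [457, 14383/840]ᵀ.
Eliminating c: (386849/705600)·(row 1) − 6·(row 2) gives (228089/4410)·m = (386849/705600)·457 − 6·(14383/840) = 104299673/705600, so m = 104299673/36494240.
Then c = ((14383/840) − 6·(104299673/36494240))/(386849/705600) = -10500/228089.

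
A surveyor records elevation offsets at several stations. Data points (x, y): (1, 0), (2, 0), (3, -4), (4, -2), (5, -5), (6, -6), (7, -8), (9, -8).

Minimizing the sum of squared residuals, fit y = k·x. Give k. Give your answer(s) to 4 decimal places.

k = -0.9457

Compute the Gram sums: Σx·x = 221.
Moment sums: Σx·y = -209.
AᵀA·[k]ᵀ = Aᵀy becomes [[221]]·[k]ᵀ = [-209]ᵀ.
Hence k = -209 / 221 ≈ -0.945701.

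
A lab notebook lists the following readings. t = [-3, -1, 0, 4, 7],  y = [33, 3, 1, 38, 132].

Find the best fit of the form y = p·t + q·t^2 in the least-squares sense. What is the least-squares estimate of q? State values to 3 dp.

Entries of AᵀA: Σt·t = 75, Σt·t^2 = 379, Σt^2·t^2 = 2739.
For Aᵀy: Σt·y = 974, Σt^2·y = 7376.
Normal equations: [[75, 379]; [379, 2739]]·[p, q]ᵀ = [974, 7376]ᵀ.
Determinant 75·2739 − 379² = 61784.
p = (974·2739 − 379·7376)/61784 = -63859/30892; q = (75·7376 − 379·974)/61784 = 92027/30892.

q = 2.979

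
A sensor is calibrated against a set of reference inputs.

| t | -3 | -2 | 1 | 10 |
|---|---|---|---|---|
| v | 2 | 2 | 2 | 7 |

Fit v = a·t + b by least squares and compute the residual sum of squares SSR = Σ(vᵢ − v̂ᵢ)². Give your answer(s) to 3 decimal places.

Setting ∂/∂a … = 0 gives: 114·a + 6·b = 62;  6·a + 4·b = 13.
Eliminating b: 4·(row 1) − 6·(row 2) gives 420·a = 4·62 − 6·13 = 170, so a = 17/42.
Then b = (13 − 6·(17/42))/4 = 37/14.
Residuals: 4/7, 1/6, -22/21, 13/42; SSR = 65/42.

SSR = 1.548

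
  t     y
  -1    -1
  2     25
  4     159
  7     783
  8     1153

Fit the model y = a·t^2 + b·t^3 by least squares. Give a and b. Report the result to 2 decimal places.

a = 1.86, b = 2.02

From the data, Σt^2·t^2 = 6770, Σt^2·t^3 = 50630, Σt^3·t^3 = 383954.
Moment sums: Σt^2·y = 114802, Σt^3·y = 869282.
det = 6770·383954 − 50630² = 35971680.
a = (114802·383954 − 50630·869282)/35971680 = 8367431/4496460; b = (6770·869282 − 50630·114802)/35971680 = 1815347/899292.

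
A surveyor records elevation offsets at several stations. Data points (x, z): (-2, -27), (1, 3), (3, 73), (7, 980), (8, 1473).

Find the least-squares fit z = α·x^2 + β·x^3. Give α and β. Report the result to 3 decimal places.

α = -0.898, β = 2.988

Compute the Gram sums: Σx^2·x^2 = 6595, Σx^2·x^3 = 49787, Σx^3·x^3 = 380587.
Right-hand side: Σx^2·z = 142844, Σx^3·z = 1092506.
MᵀM·[α, β]ᵀ = Mᵀz becomes [[6595, 49787]; [49787, 380587]]·[α, β]ᵀ = [142844, 1092506]ᵀ.
det = 6595·380587 − 49787² = 31225896.
α = (142844·380587 − 49787·1092506)/31225896 = -14013397/15612948; β = (6595·1092506 − 49787·142844)/31225896 = 46651421/15612948.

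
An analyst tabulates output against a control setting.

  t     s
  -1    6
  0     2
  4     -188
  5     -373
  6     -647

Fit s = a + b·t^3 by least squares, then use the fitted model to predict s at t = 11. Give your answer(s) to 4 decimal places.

Entries of XᵀX: Σ1 = 5, Σt^3 = 404, Σt^3·t^3 = 66378.
And Σs = -1200, Σt^3·s = -198415.
XᵀX·[a, b]ᵀ = Xᵀs becomes [[5, 404]; [404, 66378]]·[a, b]ᵀ = [-1200, -198415]ᵀ.
Eliminating b: 66378·(row 1) − 404·(row 2) gives 168674·a = 66378·(-1200) − 404·(-198415) = 506060, so a = 253030/84337.
Then b = ((-198415) − 404·(253030/84337))/66378 = -507275/168674.
At t = 11: ŝ = (253030/84337)·(1) + (-507275/168674)·(1331) = -674676965/168674.

ŝ = -3999.8871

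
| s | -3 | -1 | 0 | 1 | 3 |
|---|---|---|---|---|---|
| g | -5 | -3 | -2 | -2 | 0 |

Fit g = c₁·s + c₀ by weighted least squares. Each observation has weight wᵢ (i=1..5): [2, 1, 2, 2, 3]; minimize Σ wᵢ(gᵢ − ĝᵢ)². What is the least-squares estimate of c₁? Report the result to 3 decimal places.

c₁ = 0.806

Forming AᵀWA = [[48, 4]; [4, 10]] and AᵀWg = [29, -21]ᵀ gives AᵀWA·[c₁, c₀]ᵀ = AᵀWg.
Eliminating c₀: 10·(row 1) − 4·(row 2) gives 464·c₁ = 10·29 − 4·(-21) = 374, so c₁ = 187/232.
Then c₀ = ((-21) − 4·(187/232))/10 = -281/116.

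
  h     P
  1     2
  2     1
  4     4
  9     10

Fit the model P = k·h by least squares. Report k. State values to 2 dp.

k = 1.08

Compute the Gram sums: Σh·h = 102.
Moment sums: Σh·P = 110.
So MᵀM·[k]ᵀ = MᵀP: [[102]]·[k]ᵀ = [110]ᵀ.
k = 110/102 = 1.07843.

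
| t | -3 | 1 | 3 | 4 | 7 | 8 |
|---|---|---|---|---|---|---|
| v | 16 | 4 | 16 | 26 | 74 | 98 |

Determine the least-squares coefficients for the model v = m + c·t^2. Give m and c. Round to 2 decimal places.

m = 2.48, c = 1.48

XᵀX·[m, c]ᵀ = Xᵀv reads: 6·m + 148·c = 234;  148·m + 6916·c = 10606.
(Σ1 = 6, Σt^2 = 148, Σt^2·t^2 = 6916, Σv = 234, Σt^2·v = 10606.)
det = 6·6916 − 148² = 19592.
m = (234·6916 − 148·10606)/19592 = 6082/2449; c = (6·10606 − 148·234)/19592 = 7251/4898.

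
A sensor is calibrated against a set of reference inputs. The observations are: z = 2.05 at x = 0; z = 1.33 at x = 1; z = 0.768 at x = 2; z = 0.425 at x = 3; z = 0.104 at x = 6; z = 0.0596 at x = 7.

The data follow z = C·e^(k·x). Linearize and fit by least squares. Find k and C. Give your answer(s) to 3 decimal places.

k = -0.506, C = 2.089

Linearized form: ln z = k·x + ln C. From the 6 transformed points,
Over the data: Σx = 19.0000, Σ(x)² = 99.0000, Σln z = -5.2001, Σx·ln z = -36.1306.
Normal system: [[99.0000, 19.0000]; [19.0000, 6]]·[k, ln C]ᵀ = [-36.1306, -5.2001]ᵀ.
Slope k = (n·Σx·ln z − Σx·Σln z)/(n·Σ(x)² − (Σx)²) = (6·-36.1306 − 19.0000·-5.2001)/233.0000 = -0.50636; ln C = (Σln z − k·Σx)/n = 0.73680, so C = exp(0.73680) = 2.08924.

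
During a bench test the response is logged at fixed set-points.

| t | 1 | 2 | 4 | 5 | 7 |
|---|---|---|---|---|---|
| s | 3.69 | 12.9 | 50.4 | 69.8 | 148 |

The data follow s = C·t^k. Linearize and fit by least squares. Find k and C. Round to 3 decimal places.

Taking logs, ln s = k·ln t + ln C, so regress ln s on ln t.
Sums: Σln t = 5.6348, Σ(ln t)² = 8.7791, Σln s = 17.0257, Σln t·ln s = 23.7640.
Normal system: [[8.7791, 5.6348]; [5.6348, 5]]·[k, ln C]ᵀ = [23.7640, 17.0257]ᵀ.
Slope k = (n·Σln t·ln s − Σln t·Σln s)/(n·Σ(ln t)² − (Σln t)²) = (5·23.7640 − 5.6348·17.0257)/12.1448 = 1.88426; ln C = (Σln s − k·Σln t)/n = 1.28166, so C = exp(1.28166) = 3.60261.

k = 1.884, C = 3.603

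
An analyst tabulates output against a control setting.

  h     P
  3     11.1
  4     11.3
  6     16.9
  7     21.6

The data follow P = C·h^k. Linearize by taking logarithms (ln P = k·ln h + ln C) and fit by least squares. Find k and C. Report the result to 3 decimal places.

k = 0.799, C = 4.221

Taking logs, ln P = k·ln h + ln C, so regress ln P on ln h.
AᵀA = [[10.1257, 6.2226]; [6.2226, 4]], rhs = [17.0508, 10.7318]ᵀ  (here Σln h = 6.2226, Σ(ln h)² = 10.1257, Σln P = 10.7318, Σln h·ln P = 17.0508).
Solving (det = 1.7825): k = 0.79901, ln C = 1.43997, so C = exp(1.43997) = 4.22056.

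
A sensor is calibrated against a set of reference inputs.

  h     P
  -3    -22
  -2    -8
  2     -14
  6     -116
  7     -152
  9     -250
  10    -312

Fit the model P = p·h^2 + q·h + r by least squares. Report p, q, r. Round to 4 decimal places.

p = -2.9819, q = -1.2840, r = 1.0171

Sums needed: Σh^2·h^2 = 20371, Σh^2·h = 2261, Σh^2 = 283, Σh·h = 283, Σh = 29, Σ1 = 7.
And Σh^2·P = -63360, Σh·P = -7076, ΣP = -874.
XᵀX·[p, q, r]ᵀ = XᵀP becomes [[20371, 2261, 283]; [2261, 283, 29]; [283, 29, 7]]·[p, q, r]ᵀ = [-63360, -7076, -874]ᵀ.
Inverting the 3×3 Gram matrix, [p, q, r]ᵀ = [-11710/3927, -50423/39270, 3631/3570]ᵀ.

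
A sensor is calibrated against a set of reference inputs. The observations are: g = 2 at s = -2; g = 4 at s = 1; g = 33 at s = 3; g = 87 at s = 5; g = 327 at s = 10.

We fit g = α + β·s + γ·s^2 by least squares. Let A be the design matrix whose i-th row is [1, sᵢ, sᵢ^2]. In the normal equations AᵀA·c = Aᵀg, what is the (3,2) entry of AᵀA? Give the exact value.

1145

Row 3 ↔ basis s^2, column 2 ↔ basis s, so (AᵀA)_{3,2} = Σᵢ (s^2)·(s) = (4)·(-2) + (1)·(1) + (9)·(3) + (25)·(5) + (100)·(10) = 1145.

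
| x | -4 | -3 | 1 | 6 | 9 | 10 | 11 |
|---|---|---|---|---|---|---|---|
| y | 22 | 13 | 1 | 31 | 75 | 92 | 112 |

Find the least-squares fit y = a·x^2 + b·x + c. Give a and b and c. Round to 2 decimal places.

Setting ∂/∂a … = 0 gives: 32836·a + 3186·b + 364·c = 30413;  3186·a + 364·b + 30·c = 2887;  364·a + 30·b + 7·c = 346.
(Σx^2·x^2 = 32836, Σx^2·x = 3186, Σx^2 = 364, Σx·x = 364, Σx = 30, Σ1 = 7, Σx^2·y = 30413, Σx·y = 2887, Σy = 346.)
Solving the 3×3 system (Gaussian elimination) gives a = 2243927/2206626, b = -779015/735542, c = 1201037/1103313.

a = 1.02, b = -1.06, c = 1.09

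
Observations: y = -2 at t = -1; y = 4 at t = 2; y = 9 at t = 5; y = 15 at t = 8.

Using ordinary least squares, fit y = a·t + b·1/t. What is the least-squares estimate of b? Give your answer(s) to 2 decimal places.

b = 0.20

Compute the Gram sums: Σt·t = 94, Σt·1/t = 4, Σ1/t·1/t = 2089/1600.
For Mᵀy: Σt·y = 175, Σ1/t·y = 307/40.
So MᵀM·[a, b]ᵀ = Mᵀy: [[94, 4]; [4, 2089/1600]]·[a, b]ᵀ = [175, 307/40]ᵀ.
Δ = 94·(2089/1600) − 4² = 85383/800.
a = (175·(2089/1600) − 4·(307/40))/(85383/800) = 105485/56922; b = (94·(307/40) − 4·175)/(85383/800) = 5720/28461.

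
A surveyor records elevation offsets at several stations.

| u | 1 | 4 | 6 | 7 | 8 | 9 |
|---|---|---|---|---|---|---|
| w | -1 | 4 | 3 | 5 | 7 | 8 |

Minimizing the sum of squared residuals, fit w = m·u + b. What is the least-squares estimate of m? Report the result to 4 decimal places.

Normal-equation sums: Σu·u = 247, Σu = 35, Σ1 = 6.
And Σu·w = 196, Σw = 26.
Normal equations: [[247, 35]; [35, 6]]·[m, b]ᵀ = [196, 26]ᵀ.
Δ = 247·6 − 35² = 257.
m = (196·6 − 35·26)/257 = 266/257; b = (247·26 − 35·196)/257 = -438/257.

m = 1.0350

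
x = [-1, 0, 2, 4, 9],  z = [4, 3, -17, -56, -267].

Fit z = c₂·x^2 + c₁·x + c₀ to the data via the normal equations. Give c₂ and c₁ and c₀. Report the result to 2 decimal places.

c₂ = -2.97, c₁ = -3.28, c₀ = 3.13

The normal system MᵀM·[c₂, c₁, c₀]ᵀ = Mᵀz is [[6834, 800, 102]; [800, 102, 14]; [102, 14, 5]]·[c₂, c₁, c₀]ᵀ = [-22587, -2665, -333]ᵀ.
Row-reducing yields c₂ = -251503/84734, c₁ = -277659/84734, c₀ = 132411/42367.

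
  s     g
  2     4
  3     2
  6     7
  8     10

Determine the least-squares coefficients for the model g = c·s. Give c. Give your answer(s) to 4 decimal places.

Entries of XᵀX: Σs·s = 113.
Moment sums: Σs·g = 136.
XᵀX·[c]ᵀ = Xᵀg becomes [[113]]·[c]ᵀ = [136]ᵀ.
Hence c = 136 / 113 ≈ 1.20354.

c = 1.2035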